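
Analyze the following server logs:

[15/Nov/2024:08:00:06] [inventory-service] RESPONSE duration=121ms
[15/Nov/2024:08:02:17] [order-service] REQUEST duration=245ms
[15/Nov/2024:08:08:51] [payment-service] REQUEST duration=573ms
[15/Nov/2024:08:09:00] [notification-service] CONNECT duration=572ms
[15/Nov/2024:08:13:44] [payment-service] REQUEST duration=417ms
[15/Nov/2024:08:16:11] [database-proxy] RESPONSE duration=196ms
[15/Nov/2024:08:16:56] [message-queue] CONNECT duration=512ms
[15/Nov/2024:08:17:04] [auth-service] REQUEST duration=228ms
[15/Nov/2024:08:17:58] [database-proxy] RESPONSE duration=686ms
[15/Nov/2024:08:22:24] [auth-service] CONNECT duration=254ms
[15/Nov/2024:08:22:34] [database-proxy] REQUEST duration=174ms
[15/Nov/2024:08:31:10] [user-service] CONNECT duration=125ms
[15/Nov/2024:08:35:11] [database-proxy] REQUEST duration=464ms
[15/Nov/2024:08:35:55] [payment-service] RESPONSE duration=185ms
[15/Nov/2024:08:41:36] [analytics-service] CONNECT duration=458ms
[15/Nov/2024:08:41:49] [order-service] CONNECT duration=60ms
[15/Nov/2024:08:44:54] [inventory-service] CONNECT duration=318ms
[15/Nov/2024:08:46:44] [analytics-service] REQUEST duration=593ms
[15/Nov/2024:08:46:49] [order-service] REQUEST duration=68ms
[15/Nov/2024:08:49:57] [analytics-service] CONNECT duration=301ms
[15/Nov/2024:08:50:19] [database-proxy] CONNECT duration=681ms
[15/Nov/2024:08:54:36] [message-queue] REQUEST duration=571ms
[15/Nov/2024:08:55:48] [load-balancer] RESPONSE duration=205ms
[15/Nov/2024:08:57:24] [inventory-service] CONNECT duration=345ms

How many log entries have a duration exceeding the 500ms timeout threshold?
7

To count timeouts:

1. Threshold: 500ms
2. Extract duration from each log entry
3. Count entries where duration > 500
4. Timeout count: 7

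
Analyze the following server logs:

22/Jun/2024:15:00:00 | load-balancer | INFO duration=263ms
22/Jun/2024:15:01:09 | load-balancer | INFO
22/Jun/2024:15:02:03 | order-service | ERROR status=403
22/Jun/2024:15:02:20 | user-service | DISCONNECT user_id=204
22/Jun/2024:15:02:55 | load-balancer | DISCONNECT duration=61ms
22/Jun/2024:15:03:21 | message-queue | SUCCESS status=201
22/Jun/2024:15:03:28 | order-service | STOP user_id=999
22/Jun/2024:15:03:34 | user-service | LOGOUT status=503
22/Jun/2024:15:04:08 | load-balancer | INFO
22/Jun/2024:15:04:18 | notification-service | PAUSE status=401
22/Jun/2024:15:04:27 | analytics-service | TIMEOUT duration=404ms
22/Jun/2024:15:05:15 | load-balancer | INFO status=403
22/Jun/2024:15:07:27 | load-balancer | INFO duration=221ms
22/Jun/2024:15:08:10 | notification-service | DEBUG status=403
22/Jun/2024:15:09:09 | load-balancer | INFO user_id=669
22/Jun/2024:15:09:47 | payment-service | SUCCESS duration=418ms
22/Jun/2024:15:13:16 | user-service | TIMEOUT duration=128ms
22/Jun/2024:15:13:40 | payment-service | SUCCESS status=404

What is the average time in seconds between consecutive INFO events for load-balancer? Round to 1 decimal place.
109.8

To calculate average interval:

1. Find all INFO events for load-balancer in order
2. Calculate time gaps between consecutive events
3. Compute mean of gaps: 549 / 5 = 109.8 seconds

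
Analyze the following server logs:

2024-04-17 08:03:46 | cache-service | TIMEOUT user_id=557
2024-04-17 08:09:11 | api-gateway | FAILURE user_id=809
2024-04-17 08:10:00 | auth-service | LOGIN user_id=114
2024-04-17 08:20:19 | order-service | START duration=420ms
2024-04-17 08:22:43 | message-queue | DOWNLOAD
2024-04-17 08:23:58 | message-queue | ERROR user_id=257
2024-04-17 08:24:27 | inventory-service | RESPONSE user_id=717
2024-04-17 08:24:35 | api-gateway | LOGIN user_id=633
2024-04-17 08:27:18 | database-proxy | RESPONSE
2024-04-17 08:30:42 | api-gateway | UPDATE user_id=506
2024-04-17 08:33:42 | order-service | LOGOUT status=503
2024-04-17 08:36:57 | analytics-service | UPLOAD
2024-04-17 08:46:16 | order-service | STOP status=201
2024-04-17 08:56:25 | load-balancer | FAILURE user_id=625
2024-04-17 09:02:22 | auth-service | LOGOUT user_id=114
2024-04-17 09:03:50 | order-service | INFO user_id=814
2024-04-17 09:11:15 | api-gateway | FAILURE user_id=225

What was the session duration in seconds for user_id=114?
3142

To calculate session duration:

1. Find LOGIN event for user_id=114: 2024-04-17 08:10:00
2. Find LOGOUT event for user_id=114: 2024-04-17 09:02:22
3. Session duration: 2024-04-17 09:02:22 - 2024-04-17 08:10:00 = 3142 seconds (52 minutes)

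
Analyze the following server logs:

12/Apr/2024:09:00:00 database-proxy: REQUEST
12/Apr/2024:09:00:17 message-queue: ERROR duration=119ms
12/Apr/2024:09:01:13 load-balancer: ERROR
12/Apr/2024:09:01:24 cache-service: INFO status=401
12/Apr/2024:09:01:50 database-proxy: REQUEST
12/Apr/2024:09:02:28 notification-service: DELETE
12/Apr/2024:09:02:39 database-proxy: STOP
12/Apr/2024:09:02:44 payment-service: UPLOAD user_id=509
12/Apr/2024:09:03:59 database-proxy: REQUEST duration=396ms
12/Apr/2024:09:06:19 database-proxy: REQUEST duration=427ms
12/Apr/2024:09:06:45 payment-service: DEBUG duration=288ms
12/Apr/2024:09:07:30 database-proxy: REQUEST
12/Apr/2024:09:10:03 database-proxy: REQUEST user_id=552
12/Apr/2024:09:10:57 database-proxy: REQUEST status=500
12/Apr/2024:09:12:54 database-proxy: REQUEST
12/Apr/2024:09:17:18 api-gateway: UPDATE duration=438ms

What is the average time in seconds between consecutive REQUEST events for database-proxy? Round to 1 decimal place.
110.6

To calculate average interval:

1. Find all REQUEST events for database-proxy in order
2. Calculate time gaps between consecutive events
3. Compute mean of gaps: 774 / 7 = 110.6 seconds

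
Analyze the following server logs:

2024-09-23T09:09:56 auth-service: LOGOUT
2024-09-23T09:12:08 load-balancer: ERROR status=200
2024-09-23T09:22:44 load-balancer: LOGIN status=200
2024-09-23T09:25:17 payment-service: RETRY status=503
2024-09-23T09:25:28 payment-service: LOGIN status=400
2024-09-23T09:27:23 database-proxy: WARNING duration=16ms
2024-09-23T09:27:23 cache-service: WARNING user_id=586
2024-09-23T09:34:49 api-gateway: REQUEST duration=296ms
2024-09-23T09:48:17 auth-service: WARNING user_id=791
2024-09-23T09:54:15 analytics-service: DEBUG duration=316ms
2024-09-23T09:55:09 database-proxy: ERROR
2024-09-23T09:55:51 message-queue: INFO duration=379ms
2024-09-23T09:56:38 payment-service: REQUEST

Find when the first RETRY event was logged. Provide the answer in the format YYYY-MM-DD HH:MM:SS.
2024-09-23 09:25:17

To find the first event:

1. Filter for all RETRY events
2. Sort by timestamp
3. Select the first one
4. Timestamp: 2024-09-23 09:25:17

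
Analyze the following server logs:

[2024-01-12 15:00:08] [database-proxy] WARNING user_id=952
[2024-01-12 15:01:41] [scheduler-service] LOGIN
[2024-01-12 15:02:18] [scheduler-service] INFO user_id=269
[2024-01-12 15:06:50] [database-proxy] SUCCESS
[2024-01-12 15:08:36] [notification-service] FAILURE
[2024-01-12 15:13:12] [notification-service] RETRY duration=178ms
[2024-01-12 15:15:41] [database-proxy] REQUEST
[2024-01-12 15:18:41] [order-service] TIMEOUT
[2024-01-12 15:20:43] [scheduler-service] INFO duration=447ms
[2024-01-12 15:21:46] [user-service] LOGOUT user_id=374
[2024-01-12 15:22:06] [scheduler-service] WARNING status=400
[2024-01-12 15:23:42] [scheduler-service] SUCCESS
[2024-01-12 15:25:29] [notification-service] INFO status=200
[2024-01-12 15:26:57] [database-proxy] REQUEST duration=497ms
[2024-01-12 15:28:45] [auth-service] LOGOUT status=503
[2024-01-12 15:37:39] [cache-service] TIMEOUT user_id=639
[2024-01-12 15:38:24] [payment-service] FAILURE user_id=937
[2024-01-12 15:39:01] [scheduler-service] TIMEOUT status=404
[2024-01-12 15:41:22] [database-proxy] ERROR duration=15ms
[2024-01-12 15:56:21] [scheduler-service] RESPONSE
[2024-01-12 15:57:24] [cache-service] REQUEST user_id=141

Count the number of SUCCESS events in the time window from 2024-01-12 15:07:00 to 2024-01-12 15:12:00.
0

To count events in the time window:

1. Window boundaries: 2024-01-12 15:07:00 to 2024-01-12 15:12:00
2. Filter for SUCCESS events within this window
3. Count matching events: 0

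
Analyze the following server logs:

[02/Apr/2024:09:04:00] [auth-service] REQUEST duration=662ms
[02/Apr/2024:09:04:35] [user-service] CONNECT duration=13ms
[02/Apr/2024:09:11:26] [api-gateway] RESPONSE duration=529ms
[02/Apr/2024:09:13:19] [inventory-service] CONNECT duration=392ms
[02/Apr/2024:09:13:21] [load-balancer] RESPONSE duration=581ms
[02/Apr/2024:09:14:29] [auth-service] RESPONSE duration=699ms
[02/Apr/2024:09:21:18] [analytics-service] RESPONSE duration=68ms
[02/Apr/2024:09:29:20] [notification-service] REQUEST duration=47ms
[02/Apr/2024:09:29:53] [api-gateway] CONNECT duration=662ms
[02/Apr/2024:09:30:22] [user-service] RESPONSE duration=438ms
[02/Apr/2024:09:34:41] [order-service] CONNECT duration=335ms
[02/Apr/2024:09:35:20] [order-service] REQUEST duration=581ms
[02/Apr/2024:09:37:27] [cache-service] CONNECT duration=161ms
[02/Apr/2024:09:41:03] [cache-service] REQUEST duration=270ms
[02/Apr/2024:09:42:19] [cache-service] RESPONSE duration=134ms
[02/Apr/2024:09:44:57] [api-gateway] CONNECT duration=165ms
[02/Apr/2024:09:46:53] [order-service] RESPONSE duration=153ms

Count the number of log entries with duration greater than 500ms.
6

To count timeouts:

1. Threshold: 500ms
2. Extract duration from each log entry
3. Count entries where duration > 500
4. Timeout count: 6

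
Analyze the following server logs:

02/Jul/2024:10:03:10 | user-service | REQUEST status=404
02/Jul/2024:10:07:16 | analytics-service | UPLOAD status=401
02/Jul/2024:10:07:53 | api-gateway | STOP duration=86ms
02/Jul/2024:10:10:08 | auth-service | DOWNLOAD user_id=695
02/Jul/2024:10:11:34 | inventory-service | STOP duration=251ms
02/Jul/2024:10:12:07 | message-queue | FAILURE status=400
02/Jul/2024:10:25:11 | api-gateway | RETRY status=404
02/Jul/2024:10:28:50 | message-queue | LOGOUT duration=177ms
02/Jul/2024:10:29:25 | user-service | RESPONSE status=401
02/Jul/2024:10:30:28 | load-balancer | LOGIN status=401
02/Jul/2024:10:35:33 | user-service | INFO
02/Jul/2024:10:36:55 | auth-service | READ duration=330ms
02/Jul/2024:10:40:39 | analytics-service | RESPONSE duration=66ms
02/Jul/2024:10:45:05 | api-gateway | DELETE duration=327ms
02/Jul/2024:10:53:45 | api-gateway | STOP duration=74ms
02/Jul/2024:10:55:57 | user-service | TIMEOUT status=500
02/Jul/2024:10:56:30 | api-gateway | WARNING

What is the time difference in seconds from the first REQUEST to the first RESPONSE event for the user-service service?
1575

To find the time between events:

1. Locate the first REQUEST event for user-service: 02/Jul/2024:10:03:10
2. Locate the first RESPONSE event for user-service: 02/Jul/2024:10:29:25
3. Calculate the difference: 02/Jul/2024:10:29:25 - 02/Jul/2024:10:03:10 = 1575 seconds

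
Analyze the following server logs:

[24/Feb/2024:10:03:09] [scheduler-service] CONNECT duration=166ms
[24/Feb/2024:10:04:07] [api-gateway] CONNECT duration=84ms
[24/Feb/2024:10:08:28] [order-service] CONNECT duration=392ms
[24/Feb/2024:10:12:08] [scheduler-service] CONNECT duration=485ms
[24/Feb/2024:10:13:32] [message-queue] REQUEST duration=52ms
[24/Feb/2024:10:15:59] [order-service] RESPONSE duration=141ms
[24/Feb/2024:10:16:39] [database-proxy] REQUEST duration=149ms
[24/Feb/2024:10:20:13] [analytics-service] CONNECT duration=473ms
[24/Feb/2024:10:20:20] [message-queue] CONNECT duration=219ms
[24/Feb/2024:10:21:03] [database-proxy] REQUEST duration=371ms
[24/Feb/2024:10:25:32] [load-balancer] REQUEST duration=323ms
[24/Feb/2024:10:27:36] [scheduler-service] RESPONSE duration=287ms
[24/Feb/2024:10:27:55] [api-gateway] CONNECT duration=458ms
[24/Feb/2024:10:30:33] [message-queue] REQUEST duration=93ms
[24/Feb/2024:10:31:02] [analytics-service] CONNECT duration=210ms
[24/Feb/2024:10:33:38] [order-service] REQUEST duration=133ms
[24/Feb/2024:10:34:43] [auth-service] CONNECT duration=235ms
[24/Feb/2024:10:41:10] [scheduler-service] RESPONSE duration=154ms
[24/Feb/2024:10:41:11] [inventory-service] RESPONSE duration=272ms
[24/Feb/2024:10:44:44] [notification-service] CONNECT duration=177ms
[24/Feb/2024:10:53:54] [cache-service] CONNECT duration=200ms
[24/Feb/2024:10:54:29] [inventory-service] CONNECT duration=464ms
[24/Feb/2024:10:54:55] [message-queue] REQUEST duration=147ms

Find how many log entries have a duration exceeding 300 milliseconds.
7

To count timeouts:

1. Threshold: 300ms
2. Extract duration from each log entry
3. Count entries where duration > 300
4. Timeout count: 7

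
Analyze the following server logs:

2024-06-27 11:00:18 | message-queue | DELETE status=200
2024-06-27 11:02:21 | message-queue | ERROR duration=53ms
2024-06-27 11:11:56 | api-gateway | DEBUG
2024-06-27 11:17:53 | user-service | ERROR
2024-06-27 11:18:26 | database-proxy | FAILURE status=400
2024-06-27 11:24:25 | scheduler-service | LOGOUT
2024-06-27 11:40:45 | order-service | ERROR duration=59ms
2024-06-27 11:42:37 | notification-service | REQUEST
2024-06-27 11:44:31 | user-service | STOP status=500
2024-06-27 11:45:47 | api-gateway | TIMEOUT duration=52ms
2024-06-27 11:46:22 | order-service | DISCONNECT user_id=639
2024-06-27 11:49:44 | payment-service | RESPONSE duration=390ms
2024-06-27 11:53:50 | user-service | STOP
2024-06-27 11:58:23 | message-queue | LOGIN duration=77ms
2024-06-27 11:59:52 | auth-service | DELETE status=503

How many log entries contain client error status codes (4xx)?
1

To find matching entries:

1. Pattern to match: client error status codes (4xx)
2. Scan each log entry for the pattern
3. Count matches: 1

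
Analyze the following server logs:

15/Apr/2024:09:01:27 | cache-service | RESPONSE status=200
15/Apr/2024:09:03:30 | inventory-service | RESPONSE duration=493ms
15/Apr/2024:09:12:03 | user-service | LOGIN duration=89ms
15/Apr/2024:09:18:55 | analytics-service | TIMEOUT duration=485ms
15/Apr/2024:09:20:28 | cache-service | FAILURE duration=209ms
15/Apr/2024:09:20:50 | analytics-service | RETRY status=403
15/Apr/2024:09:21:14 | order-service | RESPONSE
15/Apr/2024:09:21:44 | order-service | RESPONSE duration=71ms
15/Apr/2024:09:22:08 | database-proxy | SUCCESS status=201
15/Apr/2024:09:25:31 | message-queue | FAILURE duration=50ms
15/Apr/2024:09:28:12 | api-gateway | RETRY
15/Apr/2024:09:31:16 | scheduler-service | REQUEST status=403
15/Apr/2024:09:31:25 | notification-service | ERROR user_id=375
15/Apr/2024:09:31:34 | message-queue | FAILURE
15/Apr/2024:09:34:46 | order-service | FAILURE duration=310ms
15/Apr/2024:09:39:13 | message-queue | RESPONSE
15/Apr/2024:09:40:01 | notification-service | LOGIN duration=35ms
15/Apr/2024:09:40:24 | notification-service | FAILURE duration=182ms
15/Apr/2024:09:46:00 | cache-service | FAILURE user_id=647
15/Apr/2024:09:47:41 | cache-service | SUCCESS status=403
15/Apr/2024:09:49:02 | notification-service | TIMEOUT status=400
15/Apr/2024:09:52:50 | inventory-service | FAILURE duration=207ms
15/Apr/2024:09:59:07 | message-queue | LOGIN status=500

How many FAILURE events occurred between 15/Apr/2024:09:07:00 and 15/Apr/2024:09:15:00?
0

To count events in the time window:

1. Window boundaries: 15/Apr/2024:09:07:00 to 15/Apr/2024:09:15:00
2. Filter for FAILURE events within this window
3. Count matching events: 0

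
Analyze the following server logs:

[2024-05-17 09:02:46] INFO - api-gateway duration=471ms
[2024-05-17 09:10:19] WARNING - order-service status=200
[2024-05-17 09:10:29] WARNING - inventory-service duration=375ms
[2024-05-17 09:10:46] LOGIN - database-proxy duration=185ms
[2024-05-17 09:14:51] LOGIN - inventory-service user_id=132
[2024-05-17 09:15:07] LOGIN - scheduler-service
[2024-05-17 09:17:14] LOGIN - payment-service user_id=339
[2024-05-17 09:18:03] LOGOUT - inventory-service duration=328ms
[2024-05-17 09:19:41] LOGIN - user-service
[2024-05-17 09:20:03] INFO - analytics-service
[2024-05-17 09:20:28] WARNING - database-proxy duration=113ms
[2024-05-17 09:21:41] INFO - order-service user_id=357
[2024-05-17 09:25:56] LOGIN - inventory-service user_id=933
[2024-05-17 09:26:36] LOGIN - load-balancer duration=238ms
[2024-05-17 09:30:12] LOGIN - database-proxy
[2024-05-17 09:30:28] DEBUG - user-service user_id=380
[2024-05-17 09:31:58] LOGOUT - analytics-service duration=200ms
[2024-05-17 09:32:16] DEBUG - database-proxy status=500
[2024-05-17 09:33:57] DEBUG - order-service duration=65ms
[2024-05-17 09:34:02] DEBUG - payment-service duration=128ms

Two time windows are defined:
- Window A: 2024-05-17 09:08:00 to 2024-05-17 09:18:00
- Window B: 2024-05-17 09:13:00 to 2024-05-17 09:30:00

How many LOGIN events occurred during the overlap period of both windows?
3

To find overlap events:

1. Window A: 2024-05-17 09:08:00 to 2024-05-17 09:18:00
2. Window B: 2024-05-17 09:13:00 to 2024-05-17 09:30:00
3. Overlap period: 2024-05-17 09:13:00 to 2024-05-17 09:18:00
4. Count LOGIN events in overlap: 3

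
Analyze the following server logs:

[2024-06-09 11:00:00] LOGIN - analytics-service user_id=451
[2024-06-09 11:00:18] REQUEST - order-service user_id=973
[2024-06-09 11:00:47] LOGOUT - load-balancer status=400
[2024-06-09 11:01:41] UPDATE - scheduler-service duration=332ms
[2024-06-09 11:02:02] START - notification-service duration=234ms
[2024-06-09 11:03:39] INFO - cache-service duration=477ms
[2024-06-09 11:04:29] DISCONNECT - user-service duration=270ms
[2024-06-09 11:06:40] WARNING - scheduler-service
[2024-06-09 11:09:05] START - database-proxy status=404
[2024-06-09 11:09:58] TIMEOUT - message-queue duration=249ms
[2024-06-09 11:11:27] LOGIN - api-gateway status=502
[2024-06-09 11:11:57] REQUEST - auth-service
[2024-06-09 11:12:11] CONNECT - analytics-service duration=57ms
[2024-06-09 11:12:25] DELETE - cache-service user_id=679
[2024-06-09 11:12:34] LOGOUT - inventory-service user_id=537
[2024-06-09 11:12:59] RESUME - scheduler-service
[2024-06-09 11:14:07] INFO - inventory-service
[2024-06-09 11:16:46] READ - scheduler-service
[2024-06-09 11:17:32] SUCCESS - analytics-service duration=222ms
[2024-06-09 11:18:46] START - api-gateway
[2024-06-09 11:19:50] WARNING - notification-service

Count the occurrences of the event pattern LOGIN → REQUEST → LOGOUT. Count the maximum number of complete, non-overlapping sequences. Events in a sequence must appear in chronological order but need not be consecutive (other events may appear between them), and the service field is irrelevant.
2

To count sequences:

1. Look for pattern: LOGIN → REQUEST → LOGOUT
2. Greedily scan the log in chronological order, matching each sequence element in turn (ignoring service)
3. Each time the full pattern completes, increment the count and restart matching from the next event
4. Complete non-overlapping sequences found: 2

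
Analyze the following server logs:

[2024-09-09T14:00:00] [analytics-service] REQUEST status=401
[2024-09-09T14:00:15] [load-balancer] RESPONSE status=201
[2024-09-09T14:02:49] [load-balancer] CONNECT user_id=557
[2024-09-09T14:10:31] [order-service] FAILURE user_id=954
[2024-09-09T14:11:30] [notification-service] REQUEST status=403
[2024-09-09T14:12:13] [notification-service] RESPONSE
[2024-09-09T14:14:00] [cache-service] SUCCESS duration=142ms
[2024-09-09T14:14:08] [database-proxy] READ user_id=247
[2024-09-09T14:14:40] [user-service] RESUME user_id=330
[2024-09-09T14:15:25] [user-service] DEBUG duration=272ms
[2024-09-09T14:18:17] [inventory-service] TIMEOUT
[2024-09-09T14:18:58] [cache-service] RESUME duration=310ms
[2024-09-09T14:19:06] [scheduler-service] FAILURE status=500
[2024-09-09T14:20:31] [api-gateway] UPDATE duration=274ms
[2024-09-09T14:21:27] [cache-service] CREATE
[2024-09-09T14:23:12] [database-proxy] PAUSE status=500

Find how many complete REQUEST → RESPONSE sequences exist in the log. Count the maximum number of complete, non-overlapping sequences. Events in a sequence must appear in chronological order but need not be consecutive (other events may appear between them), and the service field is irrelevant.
2

To count sequences:

1. Look for pattern: REQUEST → RESPONSE
2. Greedily scan the log in chronological order, matching each sequence element in turn (ignoring service)
3. Each time the full pattern completes, increment the count and restart matching from the next event
4. Complete non-overlapping sequences found: 2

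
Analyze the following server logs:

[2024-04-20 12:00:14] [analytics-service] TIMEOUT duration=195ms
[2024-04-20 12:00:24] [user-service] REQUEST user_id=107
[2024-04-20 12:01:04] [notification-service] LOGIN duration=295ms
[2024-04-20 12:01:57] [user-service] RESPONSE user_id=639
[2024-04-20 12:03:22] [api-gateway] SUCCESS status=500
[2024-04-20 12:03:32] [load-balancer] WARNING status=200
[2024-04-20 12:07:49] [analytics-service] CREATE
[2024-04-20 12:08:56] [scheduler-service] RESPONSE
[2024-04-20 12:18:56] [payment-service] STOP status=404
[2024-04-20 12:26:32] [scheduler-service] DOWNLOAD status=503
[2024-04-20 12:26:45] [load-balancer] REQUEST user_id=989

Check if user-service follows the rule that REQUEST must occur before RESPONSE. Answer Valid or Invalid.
Valid

To validate ordering:

1. Required order: REQUEST → RESPONSE
2. Rule: REQUEST must occur before RESPONSE
3. Check actual order of events for user-service
4. Result: Valid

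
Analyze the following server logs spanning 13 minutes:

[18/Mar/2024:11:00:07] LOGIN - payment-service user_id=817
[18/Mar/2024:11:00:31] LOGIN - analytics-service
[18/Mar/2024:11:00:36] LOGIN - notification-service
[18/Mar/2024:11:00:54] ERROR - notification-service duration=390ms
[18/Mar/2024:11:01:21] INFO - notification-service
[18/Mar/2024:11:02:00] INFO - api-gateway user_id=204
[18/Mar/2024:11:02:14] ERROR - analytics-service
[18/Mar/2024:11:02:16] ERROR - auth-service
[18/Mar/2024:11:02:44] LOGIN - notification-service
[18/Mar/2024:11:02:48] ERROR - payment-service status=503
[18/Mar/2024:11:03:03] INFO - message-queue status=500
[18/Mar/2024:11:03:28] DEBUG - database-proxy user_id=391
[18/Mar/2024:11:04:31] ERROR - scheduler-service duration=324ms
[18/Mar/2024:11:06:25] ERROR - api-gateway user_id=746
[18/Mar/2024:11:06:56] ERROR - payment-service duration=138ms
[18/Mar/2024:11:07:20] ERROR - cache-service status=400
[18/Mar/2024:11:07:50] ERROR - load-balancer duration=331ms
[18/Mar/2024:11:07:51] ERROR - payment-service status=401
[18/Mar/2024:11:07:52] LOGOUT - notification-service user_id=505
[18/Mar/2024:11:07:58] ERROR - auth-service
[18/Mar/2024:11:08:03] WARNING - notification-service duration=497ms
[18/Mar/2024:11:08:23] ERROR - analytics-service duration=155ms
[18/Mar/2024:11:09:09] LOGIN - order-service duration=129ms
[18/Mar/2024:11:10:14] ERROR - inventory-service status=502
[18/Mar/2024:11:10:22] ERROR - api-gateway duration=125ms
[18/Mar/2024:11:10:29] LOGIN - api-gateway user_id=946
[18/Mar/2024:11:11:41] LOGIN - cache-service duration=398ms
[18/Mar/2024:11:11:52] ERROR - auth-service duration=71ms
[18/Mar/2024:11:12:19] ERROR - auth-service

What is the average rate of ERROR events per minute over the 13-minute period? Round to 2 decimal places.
1.23

To calculate the rate:

1. Count total ERROR events: 16
2. Total time period: 13 minutes
3. Rate = 16 / 13 = 1.23 events per minute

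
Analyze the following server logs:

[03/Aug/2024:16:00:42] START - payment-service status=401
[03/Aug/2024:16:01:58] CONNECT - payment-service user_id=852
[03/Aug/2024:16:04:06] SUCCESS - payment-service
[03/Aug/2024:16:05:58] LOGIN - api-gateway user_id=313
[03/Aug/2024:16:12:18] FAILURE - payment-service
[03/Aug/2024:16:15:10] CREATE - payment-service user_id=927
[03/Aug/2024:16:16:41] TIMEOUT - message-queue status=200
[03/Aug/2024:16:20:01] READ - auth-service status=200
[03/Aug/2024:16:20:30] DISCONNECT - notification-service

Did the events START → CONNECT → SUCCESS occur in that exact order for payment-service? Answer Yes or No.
Yes

To verify sequence order:

1. Find all events in sequence START → CONNECT → SUCCESS for payment-service
2. Extract their timestamps
3. Check if timestamps are in ascending order
4. Result: Yes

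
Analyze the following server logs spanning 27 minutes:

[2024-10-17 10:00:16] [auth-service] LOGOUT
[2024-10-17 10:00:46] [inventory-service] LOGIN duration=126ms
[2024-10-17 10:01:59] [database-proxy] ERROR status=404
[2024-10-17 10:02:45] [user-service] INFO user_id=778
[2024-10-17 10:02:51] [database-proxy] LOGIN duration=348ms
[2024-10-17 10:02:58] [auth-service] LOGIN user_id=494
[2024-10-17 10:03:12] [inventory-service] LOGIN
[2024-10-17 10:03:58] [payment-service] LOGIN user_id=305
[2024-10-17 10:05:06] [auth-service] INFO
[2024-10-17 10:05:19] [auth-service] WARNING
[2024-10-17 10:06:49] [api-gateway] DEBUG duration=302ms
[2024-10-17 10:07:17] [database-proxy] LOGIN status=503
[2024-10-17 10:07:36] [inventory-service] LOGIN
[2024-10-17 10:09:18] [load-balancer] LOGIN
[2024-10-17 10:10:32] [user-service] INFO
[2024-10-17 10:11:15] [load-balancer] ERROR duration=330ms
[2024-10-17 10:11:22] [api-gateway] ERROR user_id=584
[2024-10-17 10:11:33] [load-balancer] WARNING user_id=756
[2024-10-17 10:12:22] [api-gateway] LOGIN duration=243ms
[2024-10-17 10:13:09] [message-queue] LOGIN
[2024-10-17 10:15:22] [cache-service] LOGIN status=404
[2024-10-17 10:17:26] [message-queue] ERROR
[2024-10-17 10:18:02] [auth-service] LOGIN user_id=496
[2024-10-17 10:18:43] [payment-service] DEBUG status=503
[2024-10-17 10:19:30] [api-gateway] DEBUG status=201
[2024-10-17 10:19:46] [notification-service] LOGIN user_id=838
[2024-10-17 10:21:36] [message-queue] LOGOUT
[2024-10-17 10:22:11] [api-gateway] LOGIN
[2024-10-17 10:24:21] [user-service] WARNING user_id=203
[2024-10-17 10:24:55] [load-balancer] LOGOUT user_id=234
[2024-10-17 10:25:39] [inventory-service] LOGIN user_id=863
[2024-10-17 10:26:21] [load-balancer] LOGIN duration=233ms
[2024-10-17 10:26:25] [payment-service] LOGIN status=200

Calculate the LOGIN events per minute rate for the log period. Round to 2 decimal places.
0.63

To calculate the rate:

1. Count total LOGIN events: 17
2. Total time period: 27 minutes
3. Rate = 17 / 27 = 0.63 events per minute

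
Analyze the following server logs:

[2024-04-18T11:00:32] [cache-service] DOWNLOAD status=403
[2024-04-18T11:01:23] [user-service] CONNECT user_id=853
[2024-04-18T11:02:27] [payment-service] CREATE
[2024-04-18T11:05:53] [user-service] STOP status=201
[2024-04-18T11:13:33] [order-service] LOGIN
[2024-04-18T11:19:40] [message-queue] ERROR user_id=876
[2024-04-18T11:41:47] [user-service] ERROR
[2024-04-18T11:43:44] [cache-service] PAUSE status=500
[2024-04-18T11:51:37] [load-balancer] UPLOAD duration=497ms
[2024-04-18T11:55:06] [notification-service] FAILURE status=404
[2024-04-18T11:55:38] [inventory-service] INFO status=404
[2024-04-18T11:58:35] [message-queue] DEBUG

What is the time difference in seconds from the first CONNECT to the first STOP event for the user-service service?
270

To find the time between events:

1. Locate the first CONNECT event for user-service: 2024-04-18T11:01:23
2. Locate the first STOP event for user-service: 2024-04-18T11:05:53
3. Calculate the difference: 2024-04-18T11:05:53 - 2024-04-18T11:01:23 = 270 seconds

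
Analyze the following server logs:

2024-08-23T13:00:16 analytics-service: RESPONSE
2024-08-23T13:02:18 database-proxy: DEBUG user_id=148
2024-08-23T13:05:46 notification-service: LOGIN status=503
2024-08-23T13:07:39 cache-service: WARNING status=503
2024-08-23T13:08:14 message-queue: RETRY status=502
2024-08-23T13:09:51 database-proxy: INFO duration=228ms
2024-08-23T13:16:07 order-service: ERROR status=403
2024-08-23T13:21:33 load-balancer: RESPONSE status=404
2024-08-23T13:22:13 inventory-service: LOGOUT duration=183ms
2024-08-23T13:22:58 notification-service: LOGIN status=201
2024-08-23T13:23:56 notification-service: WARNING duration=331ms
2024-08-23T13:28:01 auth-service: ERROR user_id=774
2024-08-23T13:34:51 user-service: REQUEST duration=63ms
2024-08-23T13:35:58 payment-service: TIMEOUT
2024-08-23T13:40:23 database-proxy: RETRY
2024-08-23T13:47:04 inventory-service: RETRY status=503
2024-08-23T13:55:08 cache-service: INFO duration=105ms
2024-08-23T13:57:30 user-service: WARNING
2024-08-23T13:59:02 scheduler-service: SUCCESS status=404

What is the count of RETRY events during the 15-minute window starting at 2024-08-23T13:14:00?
0

To count events in the time window:

1. Window boundaries: 2024-08-23T13:14:00 to 2024-08-23T13:29:00
2. Filter for RETRY events within this window
3. Count matching events: 0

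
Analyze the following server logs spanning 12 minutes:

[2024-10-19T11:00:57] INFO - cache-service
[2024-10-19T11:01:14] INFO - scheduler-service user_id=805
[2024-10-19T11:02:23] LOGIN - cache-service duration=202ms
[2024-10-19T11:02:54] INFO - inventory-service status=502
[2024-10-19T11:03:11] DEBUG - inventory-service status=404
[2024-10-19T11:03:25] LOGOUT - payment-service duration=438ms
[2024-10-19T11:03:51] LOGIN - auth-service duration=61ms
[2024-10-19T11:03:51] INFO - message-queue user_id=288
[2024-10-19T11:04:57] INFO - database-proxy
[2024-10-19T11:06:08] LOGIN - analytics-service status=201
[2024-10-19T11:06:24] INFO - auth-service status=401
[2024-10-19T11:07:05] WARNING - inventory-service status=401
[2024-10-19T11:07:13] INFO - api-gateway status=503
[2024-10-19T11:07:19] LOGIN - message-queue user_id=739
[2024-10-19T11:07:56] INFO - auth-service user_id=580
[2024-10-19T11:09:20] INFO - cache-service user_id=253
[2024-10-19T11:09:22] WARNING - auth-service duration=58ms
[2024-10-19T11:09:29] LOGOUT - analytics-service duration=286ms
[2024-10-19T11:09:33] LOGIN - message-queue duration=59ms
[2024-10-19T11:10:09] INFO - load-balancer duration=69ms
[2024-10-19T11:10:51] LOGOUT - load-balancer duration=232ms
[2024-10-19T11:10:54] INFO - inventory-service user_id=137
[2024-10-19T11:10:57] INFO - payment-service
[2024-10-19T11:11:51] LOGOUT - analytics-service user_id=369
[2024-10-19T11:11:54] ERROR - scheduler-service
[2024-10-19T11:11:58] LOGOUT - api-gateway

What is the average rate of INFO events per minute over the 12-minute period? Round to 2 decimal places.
1.0

To calculate the rate:

1. Count total INFO events: 12
2. Total time period: 12 minutes
3. Rate = 12 / 12 = 1.0 events per minute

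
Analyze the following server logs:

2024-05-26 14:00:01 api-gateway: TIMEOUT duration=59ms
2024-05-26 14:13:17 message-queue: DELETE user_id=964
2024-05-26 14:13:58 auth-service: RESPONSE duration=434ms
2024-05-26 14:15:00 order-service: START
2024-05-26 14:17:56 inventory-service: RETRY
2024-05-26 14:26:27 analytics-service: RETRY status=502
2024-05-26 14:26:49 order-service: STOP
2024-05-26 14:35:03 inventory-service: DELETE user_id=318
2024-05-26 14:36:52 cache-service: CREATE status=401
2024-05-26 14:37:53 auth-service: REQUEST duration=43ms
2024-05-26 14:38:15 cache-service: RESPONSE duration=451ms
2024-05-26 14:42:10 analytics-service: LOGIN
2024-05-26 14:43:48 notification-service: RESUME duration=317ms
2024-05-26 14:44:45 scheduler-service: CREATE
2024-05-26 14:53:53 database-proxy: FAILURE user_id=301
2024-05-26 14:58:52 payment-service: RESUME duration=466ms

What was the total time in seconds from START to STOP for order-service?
709

To calculate state duration:

1. Find START event for order-service: 2024-05-26 14:15:00
2. Find STOP event for order-service: 2024-05-26 14:26:49
3. Calculate duration: 2024-05-26 14:26:49 - 2024-05-26 14:15:00 = 709 seconds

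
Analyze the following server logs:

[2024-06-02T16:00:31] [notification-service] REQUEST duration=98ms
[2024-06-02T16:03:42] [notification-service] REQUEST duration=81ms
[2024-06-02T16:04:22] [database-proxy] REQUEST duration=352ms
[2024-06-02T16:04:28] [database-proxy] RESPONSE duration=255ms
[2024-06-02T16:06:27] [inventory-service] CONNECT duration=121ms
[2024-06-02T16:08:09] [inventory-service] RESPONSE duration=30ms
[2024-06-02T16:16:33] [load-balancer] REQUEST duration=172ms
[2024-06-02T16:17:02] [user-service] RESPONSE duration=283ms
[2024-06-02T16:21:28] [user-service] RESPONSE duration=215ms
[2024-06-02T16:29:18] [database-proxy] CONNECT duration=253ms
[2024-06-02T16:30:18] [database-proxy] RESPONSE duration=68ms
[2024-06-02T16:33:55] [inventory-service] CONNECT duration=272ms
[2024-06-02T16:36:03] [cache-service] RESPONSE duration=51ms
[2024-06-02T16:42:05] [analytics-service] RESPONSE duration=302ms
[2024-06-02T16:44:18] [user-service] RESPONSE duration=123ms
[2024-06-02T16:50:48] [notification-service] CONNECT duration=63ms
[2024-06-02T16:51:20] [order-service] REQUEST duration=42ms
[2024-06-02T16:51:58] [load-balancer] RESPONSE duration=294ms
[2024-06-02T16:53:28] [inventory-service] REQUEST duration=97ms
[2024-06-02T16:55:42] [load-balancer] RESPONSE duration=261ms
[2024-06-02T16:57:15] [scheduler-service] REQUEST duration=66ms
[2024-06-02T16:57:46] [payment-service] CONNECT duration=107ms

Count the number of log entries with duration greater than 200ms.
9

To count timeouts:

1. Threshold: 200ms
2. Extract duration from each log entry
3. Count entries where duration > 200
4. Timeout count: 9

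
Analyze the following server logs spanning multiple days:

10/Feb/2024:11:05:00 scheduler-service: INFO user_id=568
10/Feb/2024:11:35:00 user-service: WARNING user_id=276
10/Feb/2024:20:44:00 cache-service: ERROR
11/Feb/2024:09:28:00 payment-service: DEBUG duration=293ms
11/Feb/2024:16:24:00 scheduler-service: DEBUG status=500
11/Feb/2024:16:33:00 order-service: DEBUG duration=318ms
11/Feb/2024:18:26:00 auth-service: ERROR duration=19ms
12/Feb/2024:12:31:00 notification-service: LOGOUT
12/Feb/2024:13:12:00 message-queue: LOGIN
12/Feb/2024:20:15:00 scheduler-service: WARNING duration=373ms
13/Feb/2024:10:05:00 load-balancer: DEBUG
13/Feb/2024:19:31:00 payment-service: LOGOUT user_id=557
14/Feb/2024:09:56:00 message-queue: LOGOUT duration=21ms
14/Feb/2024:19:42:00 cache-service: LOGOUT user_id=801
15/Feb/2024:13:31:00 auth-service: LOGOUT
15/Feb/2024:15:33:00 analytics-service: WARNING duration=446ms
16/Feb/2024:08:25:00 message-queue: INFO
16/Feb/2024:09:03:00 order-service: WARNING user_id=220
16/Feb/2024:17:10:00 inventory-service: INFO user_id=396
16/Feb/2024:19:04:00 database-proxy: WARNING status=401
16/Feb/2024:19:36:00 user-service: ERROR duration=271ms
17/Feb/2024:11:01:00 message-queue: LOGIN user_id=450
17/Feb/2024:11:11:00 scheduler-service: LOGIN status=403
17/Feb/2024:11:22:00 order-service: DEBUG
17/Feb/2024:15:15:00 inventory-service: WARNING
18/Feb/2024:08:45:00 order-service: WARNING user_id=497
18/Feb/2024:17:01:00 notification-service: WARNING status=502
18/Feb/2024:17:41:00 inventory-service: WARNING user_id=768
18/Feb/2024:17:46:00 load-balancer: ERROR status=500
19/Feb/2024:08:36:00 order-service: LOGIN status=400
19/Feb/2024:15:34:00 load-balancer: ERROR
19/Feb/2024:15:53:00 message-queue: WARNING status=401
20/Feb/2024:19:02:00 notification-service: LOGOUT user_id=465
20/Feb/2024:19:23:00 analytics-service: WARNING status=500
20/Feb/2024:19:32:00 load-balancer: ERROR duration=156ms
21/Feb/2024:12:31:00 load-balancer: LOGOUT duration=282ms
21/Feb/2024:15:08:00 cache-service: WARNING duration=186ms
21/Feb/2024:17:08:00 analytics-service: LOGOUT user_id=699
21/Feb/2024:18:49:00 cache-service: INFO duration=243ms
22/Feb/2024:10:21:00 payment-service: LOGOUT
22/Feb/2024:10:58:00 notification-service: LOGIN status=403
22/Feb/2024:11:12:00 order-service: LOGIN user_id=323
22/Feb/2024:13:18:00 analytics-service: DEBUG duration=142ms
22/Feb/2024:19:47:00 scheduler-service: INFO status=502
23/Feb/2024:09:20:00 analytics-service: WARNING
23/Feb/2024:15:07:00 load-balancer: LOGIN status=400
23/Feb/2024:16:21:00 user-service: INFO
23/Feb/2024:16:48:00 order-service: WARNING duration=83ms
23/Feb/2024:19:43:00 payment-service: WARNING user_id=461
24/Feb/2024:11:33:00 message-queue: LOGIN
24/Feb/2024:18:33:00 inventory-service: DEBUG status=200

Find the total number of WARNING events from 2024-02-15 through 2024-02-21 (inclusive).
10

To filter by date range:

1. Date range: 2024-02-15 through 2024-02-21, both dates inclusive
2. Filter for WARNING events whose date falls in this range
3. Count matching events: 10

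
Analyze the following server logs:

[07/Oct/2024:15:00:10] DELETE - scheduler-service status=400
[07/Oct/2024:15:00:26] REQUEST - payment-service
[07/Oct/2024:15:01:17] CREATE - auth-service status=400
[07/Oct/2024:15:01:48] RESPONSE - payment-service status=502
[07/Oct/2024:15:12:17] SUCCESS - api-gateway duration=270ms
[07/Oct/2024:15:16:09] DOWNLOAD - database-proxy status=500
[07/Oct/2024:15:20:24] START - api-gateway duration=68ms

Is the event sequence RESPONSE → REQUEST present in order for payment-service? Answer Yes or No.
No

To verify sequence order:

1. Find all events in sequence RESPONSE → REQUEST for payment-service
2. Extract their timestamps
3. Check if timestamps are in ascending order
4. Result: No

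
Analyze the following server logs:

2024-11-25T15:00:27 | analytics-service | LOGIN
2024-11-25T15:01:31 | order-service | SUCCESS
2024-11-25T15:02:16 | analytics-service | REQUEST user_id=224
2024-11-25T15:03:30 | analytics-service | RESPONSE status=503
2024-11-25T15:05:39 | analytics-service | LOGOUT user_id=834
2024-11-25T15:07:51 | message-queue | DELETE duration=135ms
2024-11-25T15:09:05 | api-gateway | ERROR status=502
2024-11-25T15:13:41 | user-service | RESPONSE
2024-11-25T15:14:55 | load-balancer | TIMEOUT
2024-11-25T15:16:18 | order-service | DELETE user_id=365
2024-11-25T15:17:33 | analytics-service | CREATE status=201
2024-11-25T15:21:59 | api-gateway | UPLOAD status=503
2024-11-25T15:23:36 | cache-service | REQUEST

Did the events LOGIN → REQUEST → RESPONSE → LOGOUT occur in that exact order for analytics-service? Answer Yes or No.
Yes

To verify sequence order:

1. Find all events in sequence LOGIN → REQUEST → RESPONSE → LOGOUT for analytics-service
2. Extract their timestamps
3. Check if timestamps are in ascending order
4. Result: Yes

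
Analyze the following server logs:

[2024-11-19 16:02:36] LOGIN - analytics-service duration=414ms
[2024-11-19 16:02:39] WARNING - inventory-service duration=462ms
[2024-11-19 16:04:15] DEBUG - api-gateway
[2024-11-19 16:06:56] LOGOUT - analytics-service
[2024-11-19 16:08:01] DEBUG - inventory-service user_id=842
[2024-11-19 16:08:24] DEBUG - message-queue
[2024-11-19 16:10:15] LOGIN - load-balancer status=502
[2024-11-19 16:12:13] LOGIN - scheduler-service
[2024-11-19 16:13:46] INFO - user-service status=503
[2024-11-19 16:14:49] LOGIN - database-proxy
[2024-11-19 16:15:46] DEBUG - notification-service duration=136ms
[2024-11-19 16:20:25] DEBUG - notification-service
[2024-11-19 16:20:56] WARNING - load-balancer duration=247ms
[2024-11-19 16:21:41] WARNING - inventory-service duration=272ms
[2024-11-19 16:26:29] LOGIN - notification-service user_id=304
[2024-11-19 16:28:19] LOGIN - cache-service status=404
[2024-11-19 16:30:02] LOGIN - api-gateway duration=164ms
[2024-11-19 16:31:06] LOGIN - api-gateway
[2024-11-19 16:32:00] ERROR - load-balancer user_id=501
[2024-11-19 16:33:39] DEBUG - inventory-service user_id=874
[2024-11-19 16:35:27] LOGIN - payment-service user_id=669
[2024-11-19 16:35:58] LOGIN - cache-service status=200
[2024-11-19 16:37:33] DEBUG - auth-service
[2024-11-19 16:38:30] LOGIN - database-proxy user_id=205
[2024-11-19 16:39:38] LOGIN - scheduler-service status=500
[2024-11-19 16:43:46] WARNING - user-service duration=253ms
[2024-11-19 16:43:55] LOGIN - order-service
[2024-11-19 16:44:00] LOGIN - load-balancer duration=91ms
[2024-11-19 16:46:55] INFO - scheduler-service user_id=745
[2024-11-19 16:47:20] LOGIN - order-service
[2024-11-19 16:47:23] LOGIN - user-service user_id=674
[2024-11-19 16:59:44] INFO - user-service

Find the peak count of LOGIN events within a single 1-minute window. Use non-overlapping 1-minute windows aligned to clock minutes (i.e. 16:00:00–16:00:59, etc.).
2

To find the burst window:

1. Divide the log period into non-overlapping 1-minute windows starting at 16:00
2. Count LOGIN events in each window
3. Find the window with maximum count
4. Maximum events in a window: 2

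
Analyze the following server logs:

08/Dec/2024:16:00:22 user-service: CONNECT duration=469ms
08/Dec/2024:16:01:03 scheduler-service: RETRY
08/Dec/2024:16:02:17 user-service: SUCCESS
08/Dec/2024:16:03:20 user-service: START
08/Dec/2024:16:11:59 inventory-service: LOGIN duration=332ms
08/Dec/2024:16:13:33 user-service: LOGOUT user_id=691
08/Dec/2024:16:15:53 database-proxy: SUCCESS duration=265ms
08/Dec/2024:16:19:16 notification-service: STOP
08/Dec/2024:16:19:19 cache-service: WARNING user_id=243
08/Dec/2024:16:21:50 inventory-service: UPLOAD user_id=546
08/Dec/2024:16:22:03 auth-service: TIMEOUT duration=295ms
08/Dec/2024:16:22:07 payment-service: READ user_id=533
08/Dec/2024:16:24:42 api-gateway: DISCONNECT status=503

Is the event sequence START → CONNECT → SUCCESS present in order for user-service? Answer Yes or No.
No

To verify sequence order:

1. Find all events in sequence START → CONNECT → SUCCESS for user-service
2. Extract their timestamps
3. Check if timestamps are in ascending order
4. Result: No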